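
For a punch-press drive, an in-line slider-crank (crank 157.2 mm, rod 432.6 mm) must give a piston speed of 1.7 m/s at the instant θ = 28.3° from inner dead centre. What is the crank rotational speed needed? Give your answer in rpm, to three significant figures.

For an in-line slider-crank, |v_piston| = rω|sinθ|·[1 + r cosθ/√(L² − r² sin²θ)].
With r = 0.1572 m, L = 0.4326 m, θ = 28.3°: the bracketed kinematic factor |dx/dθ| = 0.098734 m.
ω = v/|dx/dθ| = 1.7/0.098734 = 17.218 rad/s.
N = 60ω/(2π) = 164.42 rpm.

164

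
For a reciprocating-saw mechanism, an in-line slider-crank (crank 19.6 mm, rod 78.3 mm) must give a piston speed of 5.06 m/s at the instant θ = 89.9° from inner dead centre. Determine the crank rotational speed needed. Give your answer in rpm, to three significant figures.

2460

For an in-line slider-crank, |v_piston| = rω|sinθ|·[1 + r cosθ/√(L² − r² sin²θ)].
With r = 0.0196 m, L = 0.0783 m, θ = 89.9°: the bracketed kinematic factor |dx/dθ| = 0.019609 m.
ω = v/|dx/dθ| = 5.06/0.019609 = 258.05 rad/s.
N = 60ω/(2π) = 2464.2 rpm.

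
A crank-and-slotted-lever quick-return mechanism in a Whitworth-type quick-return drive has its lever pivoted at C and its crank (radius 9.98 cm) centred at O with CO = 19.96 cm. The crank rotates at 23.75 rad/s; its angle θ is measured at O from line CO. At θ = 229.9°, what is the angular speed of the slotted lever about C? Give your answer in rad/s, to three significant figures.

ω = 23.75 rad/s
Crank pin A relative to C: A = (d + r cosθ, r sinθ); lever angle φ = atan2(r sinθ, d + r cosθ).
Differentiating tanφ: φ̇ = rω(d cosθ + r)/(d² + r² + 2dr cosθ).
d² + r² + 2dr cosθ = |CA|² = 0.0241382 m²;  d cosθ + r = -0.028767 m.
|ω_lever| = |0.0998·23.75·-0.028767| / 0.0241382 = 2.8248 rad/s.

2.82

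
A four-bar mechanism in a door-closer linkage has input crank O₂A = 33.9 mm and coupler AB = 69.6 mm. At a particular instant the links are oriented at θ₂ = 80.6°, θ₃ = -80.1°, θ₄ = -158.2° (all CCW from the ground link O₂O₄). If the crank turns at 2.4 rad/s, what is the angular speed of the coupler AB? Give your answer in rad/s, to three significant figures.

ω₂ = 2.4 rad/s
Differentiating the loop-closure r₂e^{iθ₂}+r₃e^{iθ₃}=r₁+r₄e^{iθ₄} gives r₂ω₂e^{iθ₂}+r₃ω₃e^{iθ₃}=r₄ω₄e^{iθ₄}.
Eliminating the other unknown: ω₃ = r₂ω₂ sin(θ₄−θ₂) / [r₃ sin(θ₃−θ₄)].
Numerator sine = +0.85536; denominator sine = +0.97851.
Result = 0.0339·2.4·(+0.85536) / (0.0696·(+0.97851)) = +1.0219 rad/s; magnitude 1.0219 rad/s.

1.02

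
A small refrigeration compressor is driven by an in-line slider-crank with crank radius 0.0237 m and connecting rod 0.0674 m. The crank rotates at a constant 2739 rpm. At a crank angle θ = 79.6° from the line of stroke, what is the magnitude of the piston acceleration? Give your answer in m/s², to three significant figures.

ω = 2π·2739/60 = 286.8 rad/s
x(θ) = r cosθ + √(L² − r² sin²θ); with ω constant, a = ω²·d²x/dθ².
d²x/dθ² = −r cosθ − r²(cos2θ)/√u − r⁴ sin²2θ/(4u^{3/2}),  u = L² − r² sin²θ = 0.00399937 m².
Substituting r = 0.0237 m, L = 0.0674 m, θ = 79.6°: d²x/dθ² = +0.0039853 m.
a = ω²·d²x/dθ² = (286.8)²·(+0.0039853) = +327.87 m/s²;  |a| = 327.87 m/s².

328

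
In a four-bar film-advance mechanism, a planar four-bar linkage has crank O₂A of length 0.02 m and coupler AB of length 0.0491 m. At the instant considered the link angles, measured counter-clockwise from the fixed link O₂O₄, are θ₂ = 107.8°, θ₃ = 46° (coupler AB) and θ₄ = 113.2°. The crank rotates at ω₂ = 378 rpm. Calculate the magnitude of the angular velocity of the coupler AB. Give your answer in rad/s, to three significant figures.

ω₂ = 39.58 rad/s (from 378 rpm).
Differentiating the loop-closure r₂e^{iθ₂}+r₃e^{iθ₃}=r₁+r₄e^{iθ₄} gives r₂ω₂e^{iθ₂}+r₃ω₃e^{iθ₃}=r₄ω₄e^{iθ₄}.
Eliminating the other unknown: ω₃ = r₂ω₂ sin(θ₄−θ₂) / [r₃ sin(θ₃−θ₄)].
Numerator sine = +0.09411; denominator sine = -0.92186.
Result = 0.02·39.58·(+0.09411) / (0.0491·(-0.92186)) = -1.646 rad/s; magnitude 1.646 rad/s.

1.65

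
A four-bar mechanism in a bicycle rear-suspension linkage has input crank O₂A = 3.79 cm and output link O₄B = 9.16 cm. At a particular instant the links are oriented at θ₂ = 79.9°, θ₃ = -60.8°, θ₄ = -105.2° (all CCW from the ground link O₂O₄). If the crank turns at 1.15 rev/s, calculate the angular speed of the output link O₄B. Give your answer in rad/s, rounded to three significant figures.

ω₂ = 7.226 rad/s (from 1.15 rev/s).
Differentiating the loop-closure r₂e^{iθ₂}+r₃e^{iθ₃}=r₁+r₄e^{iθ₄} gives r₂ω₂e^{iθ₂}+r₃ω₃e^{iθ₃}=r₄ω₄e^{iθ₄}.
Eliminating the other unknown: ω₄ = r₂ω₂ sin(θ₂−θ₃) / [r₄ sin(θ₄−θ₃)].
Numerator sine = +0.63338; denominator sine = -0.69966.
Result = 0.0379·7.226·(+0.63338) / (0.0916·(-0.69966)) = -2.7064 rad/s; magnitude 2.7064 rad/s.

2.71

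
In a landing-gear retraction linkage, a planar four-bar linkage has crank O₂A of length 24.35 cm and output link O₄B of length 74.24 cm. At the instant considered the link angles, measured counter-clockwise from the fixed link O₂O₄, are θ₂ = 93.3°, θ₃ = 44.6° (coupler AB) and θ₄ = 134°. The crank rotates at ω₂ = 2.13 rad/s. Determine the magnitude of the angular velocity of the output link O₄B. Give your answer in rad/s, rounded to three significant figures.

ω₂ = 2.13 rad/s
Differentiating the loop-closure r₂e^{iθ₂}+r₃e^{iθ₃}=r₁+r₄e^{iθ₄} gives r₂ω₂e^{iθ₂}+r₃ω₃e^{iθ₃}=r₄ω₄e^{iθ₄}.
Eliminating the other unknown: ω₄ = r₂ω₂ sin(θ₂−θ₃) / [r₄ sin(θ₄−θ₃)].
Numerator sine = +0.75126; denominator sine = +0.99995.
Result = 0.2435·2.13·(+0.75126) / (0.7424·(+0.99995)) = +0.52488 rad/s; magnitude 0.52488 rad/s.

0.525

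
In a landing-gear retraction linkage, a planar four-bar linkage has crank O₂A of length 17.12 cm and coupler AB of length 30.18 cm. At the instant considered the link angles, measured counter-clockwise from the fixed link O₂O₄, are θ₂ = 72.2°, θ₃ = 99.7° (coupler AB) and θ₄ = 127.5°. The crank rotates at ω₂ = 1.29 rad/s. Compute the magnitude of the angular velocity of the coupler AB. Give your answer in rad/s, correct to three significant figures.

ω₂ = 1.29 rad/s
Differentiating the loop-closure r₂e^{iθ₂}+r₃e^{iθ₃}=r₁+r₄e^{iθ₄} gives r₂ω₂e^{iθ₂}+r₃ω₃e^{iθ₃}=r₄ω₄e^{iθ₄}.
Eliminating the other unknown: ω₃ = r₂ω₂ sin(θ₄−θ₂) / [r₃ sin(θ₃−θ₄)].
Numerator sine = +0.82214; denominator sine = -0.46639.
Result = 0.1712·1.29·(+0.82214) / (0.3018·(-0.46639)) = -1.29 rad/s; magnitude 1.29 rad/s.

1.29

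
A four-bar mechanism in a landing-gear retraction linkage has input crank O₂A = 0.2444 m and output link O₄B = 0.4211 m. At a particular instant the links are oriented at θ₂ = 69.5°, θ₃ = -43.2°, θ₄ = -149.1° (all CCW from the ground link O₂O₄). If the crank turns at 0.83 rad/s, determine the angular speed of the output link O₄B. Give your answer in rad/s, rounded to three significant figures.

ω₂ = 0.83 rad/s
Differentiating the loop-closure r₂e^{iθ₂}+r₃e^{iθ₃}=r₁+r₄e^{iθ₄} gives r₂ω₂e^{iθ₂}+r₃ω₃e^{iθ₃}=r₄ω₄e^{iθ₄}.
Eliminating the other unknown: ω₄ = r₂ω₂ sin(θ₂−θ₃) / [r₄ sin(θ₄−θ₃)].
Numerator sine = +0.92254; denominator sine = -0.96174.
Result = 0.2444·0.83·(+0.92254) / (0.4211·(-0.96174)) = -0.46208 rad/s; magnitude 0.46208 rad/s.

0.462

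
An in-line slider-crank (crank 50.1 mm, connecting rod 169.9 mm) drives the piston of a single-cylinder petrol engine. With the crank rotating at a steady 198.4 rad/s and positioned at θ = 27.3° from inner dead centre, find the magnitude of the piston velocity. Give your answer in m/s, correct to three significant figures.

ω = 198.4 rad/s
For an in-line slider-crank, x = r cosθ + √(L² − r² sin²θ), so v = −rω sinθ·[1 + r cosθ/√(L² − r² sin²θ)].
With r = 0.0501 m, L = 0.1699 m, θ = 27.3°: √(L² − r² sin²θ) = 0.16834 m.
v = −0.0501·198.4·0.45865·[1 + 0.0501·0.88862/0.16834] = -5.7646 m/s.
|v| = 5.7646 m/s.

5.76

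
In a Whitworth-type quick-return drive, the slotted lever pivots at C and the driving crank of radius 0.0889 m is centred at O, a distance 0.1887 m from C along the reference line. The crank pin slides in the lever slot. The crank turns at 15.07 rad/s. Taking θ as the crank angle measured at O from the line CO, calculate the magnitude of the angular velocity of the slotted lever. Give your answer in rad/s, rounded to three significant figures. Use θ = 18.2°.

ω = 15.07 rad/s
Crank pin A relative to C: A = (d + r cosθ, r sinθ); lever angle φ = atan2(r sinθ, d + r cosθ).
Differentiating tanφ: φ̇ = rω(d cosθ + r)/(d² + r² + 2dr cosθ).
d² + r² + 2dr cosθ = |CA|² = 0.0753833 m²;  d cosθ + r = +0.26816 m.
|ω_lever| = |0.0889·15.07·+0.26816| / 0.0753833 = 4.7658 rad/s.

4.77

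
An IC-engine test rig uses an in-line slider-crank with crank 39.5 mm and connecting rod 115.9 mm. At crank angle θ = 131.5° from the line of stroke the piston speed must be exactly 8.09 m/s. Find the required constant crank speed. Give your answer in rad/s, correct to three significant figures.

357

For an in-line slider-crank, |v_piston| = rω|sinθ|·[1 + r cosθ/√(L² − r² sin²θ)].
With r = 0.0395 m, L = 0.1159 m, θ = 131.5°: the bracketed kinematic factor |dx/dθ| = 0.022674 m.
ω = v/|dx/dθ| = 8.09/0.022674 = 356.8 rad/s.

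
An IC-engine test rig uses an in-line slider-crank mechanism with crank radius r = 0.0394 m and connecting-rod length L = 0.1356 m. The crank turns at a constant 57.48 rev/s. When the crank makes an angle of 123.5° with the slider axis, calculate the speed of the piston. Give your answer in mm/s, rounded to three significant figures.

ω = 2π·57.5 = 361.2 rad/s
For an in-line slider-crank, x = r cosθ + √(L² − r² sin²θ), so v = −rω sinθ·[1 + r cosθ/√(L² − r² sin²θ)].
With r = 0.0394 m, L = 0.1356 m, θ = 123.5°: √(L² − r² sin²θ) = 0.13156 m.
v = −0.0394·361.2·0.83389·[1 + 0.0394·-0.55194/0.13156] = -9.9045 m/s.
|v| = 9.9045 m/s = 9904.5 mm/s.

9900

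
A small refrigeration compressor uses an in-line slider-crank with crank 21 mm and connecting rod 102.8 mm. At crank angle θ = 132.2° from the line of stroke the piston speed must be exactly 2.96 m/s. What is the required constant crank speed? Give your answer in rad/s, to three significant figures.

221

For an in-line slider-crank, |v_piston| = rω|sinθ|·[1 + r cosθ/√(L² − r² sin²θ)].
With r = 0.021 m, L = 0.1028 m, θ = 132.2°: the bracketed kinematic factor |dx/dθ| = 0.013397 m.
ω = v/|dx/dθ| = 2.96/0.013397 = 220.94 rad/s.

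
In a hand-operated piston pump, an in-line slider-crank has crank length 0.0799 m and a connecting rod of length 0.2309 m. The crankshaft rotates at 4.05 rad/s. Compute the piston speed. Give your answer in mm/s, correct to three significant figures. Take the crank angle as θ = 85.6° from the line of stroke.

332

ω = 4.05 rad/s
For an in-line slider-crank, x = r cosθ + √(L² − r² sin²θ), so v = −rω sinθ·[1 + r cosθ/√(L² − r² sin²θ)].
With r = 0.0799 m, L = 0.2309 m, θ = 85.6°: √(L² − r² sin²θ) = 0.21672 m.
v = −0.0799·4.05·0.99705·[1 + 0.0799·0.07672/0.21672] = -0.33177 m/s.
|v| = 0.33177 m/s = 331.77 mm/s.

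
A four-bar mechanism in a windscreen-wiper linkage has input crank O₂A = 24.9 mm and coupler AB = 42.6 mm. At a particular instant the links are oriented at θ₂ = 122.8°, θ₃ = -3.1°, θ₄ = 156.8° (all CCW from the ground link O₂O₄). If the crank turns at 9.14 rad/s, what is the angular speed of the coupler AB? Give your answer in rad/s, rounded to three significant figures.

ω₂ = 9.14 rad/s
Differentiating the loop-closure r₂e^{iθ₂}+r₃e^{iθ₃}=r₁+r₄e^{iθ₄} gives r₂ω₂e^{iθ₂}+r₃ω₃e^{iθ₃}=r₄ω₄e^{iθ₄}.
Eliminating the other unknown: ω₃ = r₂ω₂ sin(θ₄−θ₂) / [r₃ sin(θ₃−θ₄)].
Numerator sine = +0.55919; denominator sine = -0.34366.
Result = 0.0249·9.14·(+0.55919) / (0.0426·(-0.34366)) = -8.693 rad/s; magnitude 8.693 rad/s.

8.69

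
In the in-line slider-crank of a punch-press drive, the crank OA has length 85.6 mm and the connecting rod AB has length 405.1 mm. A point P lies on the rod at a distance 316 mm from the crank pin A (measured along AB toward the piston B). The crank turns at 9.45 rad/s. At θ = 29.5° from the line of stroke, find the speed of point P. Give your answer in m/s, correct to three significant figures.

ω = 9.45 rad/s.  Crank-pin speed |V_A| = rω = 0.80892 m/s, perpendicular to OA.
Rod angle: sinφ = −(r/L) sinθ ⇒ φ = -5.973°; ω_rod = −rω cosθ/√(L²−r²sin²θ) = -1.7474 rad/s.
V_P = V_A + ω_rod × AP, with AP = 0.316 m along the rod.
Components: V_Px = −rω sinθ − a·ω_rod·sinφ = -0.45579 m/s;  V_Py = rω cosθ + a·ω_rod·cosφ = +0.15485 m/s.
|V_P| = √(V_Px² + V_Py²) = 0.48138 m/s.

0.481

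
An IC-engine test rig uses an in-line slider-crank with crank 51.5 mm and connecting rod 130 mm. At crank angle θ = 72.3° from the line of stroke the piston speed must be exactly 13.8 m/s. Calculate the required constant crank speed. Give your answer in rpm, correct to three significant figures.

For an in-line slider-crank, |v_piston| = rω|sinθ|·[1 + r cosθ/√(L² − r² sin²θ)].
With r = 0.0515 m, L = 0.13 m, θ = 72.3°: the bracketed kinematic factor |dx/dθ| = 0.055443 m.
ω = v/|dx/dθ| = 13.8/0.055443 = 248.9 rad/s.
N = 60ω/(2π) = 2376.9 rpm.

2380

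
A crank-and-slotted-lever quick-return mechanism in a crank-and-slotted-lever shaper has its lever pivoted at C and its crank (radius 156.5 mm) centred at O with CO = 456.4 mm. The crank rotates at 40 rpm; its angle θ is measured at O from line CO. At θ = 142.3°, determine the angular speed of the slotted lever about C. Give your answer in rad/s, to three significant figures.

1.12

ω = 4.189 rad/s (from 40 rpm).
Crank pin A relative to C: A = (d + r cosθ, r sinθ); lever angle φ = atan2(r sinθ, d + r cosθ).
Differentiating tanφ: φ̇ = rω(d cosθ + r)/(d² + r² + 2dr cosθ).
d² + r² + 2dr cosθ = |CA|² = 0.119764 m²;  d cosθ + r = -0.20461 m.
|ω_lever| = |0.1565·4.189·-0.20461| / 0.119764 = 1.12 rad/s.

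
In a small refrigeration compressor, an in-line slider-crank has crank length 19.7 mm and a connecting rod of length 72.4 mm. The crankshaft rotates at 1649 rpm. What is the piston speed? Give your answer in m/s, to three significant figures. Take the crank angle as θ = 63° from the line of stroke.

ω = 2π·1649/60 = 172.7 rad/s
For an in-line slider-crank, x = r cosθ + √(L² − r² sin²θ), so v = −rω sinθ·[1 + r cosθ/√(L² − r² sin²θ)].
With r = 0.0197 m, L = 0.0724 m, θ = 63°: √(L² − r² sin²θ) = 0.07024 m.
v = −0.0197·172.7·0.89101·[1 + 0.0197·0.45399/0.07024] = -3.417 m/s.
|v| = 3.417 m/s.

3.42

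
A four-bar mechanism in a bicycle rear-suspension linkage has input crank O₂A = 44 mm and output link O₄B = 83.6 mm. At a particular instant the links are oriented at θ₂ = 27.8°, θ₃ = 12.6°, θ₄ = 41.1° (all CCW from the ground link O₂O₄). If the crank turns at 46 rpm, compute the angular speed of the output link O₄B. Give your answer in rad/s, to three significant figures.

1.39

ω₂ = 4.817 rad/s (from 46 rpm).
Differentiating the loop-closure r₂e^{iθ₂}+r₃e^{iθ₃}=r₁+r₄e^{iθ₄} gives r₂ω₂e^{iθ₂}+r₃ω₃e^{iθ₃}=r₄ω₄e^{iθ₄}.
Eliminating the other unknown: ω₄ = r₂ω₂ sin(θ₂−θ₃) / [r₄ sin(θ₄−θ₃)].
Numerator sine = +0.26219; denominator sine = +0.47716.
Result = 0.044·4.817·(+0.26219) / (0.0836·(+0.47716)) = +1.3931 rad/s; magnitude 1.3931 rad/s.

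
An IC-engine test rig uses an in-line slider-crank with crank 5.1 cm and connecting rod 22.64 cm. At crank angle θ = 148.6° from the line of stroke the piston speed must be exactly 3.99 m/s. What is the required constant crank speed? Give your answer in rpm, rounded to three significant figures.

1780

For an in-line slider-crank, |v_piston| = rω|sinθ|·[1 + r cosθ/√(L² − r² sin²θ)].
With r = 0.051 m, L = 0.2264 m, θ = 148.6°: the bracketed kinematic factor |dx/dθ| = 0.021427 m.
ω = v/|dx/dθ| = 3.99/0.021427 = 186.21 rad/s.
N = 60ω/(2π) = 1778.2 rpm.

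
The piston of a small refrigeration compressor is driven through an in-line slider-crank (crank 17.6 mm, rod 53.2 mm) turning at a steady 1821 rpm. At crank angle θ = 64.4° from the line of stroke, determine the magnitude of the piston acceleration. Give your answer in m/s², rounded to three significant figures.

142

ω = 2π·1821/60 = 190.7 rad/s
x(θ) = r cosθ + √(L² − r² sin²θ); with ω constant, a = ω²·d²x/dθ².
d²x/dθ² = −r cosθ − r²(cos2θ)/√u − r⁴ sin²2θ/(4u^{3/2}),  u = L² − r² sin²θ = 0.00257831 m².
Substituting r = 0.0176 m, L = 0.0532 m, θ = 64.4°: d²x/dθ² = -0.0038935 m.
a = ω²·d²x/dθ² = (190.7)²·(-0.0038935) = -141.58 m/s²;  |a| = 141.58 m/s².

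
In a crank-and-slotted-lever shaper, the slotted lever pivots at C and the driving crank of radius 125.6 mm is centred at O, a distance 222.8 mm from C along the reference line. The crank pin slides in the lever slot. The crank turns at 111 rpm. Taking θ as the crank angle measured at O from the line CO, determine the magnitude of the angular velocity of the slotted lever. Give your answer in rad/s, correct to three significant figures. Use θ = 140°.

2.92

ω = 11.62 rad/s (from 111 rpm).
Crank pin A relative to C: A = (d + r cosθ, r sinθ); lever angle φ = atan2(r sinθ, d + r cosθ).
Differentiating tanφ: φ̇ = rω(d cosθ + r)/(d² + r² + 2dr cosθ).
d² + r² + 2dr cosθ = |CA|² = 0.0225417 m²;  d cosθ + r = -0.045075 m.
|ω_lever| = |0.1256·11.62·-0.045075| / 0.0225417 = 2.9194 rad/s.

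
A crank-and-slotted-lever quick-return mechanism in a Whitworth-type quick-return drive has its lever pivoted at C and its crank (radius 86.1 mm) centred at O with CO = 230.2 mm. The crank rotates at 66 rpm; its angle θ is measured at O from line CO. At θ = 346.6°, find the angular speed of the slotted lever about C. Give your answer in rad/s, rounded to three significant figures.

1.86

ω = 6.912 rad/s (from 66 rpm).
Crank pin A relative to C: A = (d + r cosθ, r sinθ); lever angle φ = atan2(r sinθ, d + r cosθ).
Differentiating tanφ: φ̇ = rω(d cosθ + r)/(d² + r² + 2dr cosθ).
d² + r² + 2dr cosθ = |CA|² = 0.0989665 m²;  d cosθ + r = +0.31003 m.
|ω_lever| = |0.0861·6.912·+0.31003| / 0.0989665 = 1.8642 rad/s.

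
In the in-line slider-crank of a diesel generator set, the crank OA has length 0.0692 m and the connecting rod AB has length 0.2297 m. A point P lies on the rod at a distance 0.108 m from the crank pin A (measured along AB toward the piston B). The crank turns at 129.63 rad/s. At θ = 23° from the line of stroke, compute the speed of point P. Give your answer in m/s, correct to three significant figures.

5.90

ω = 129.6 rad/s.  Crank-pin speed |V_A| = rω = 8.9704 m/s, perpendicular to OA.
Rod angle: sinφ = −(r/L) sinθ ⇒ φ = -6.760°; ω_rod = −rω cosθ/√(L²−r²sin²θ) = -36.2 rad/s.
V_P = V_A + ω_rod × AP, with AP = 0.108 m along the rod.
Components: V_Px = −rω sinθ − a·ω_rod·sinφ = -3.9652 m/s;  V_Py = rω cosθ + a·ω_rod·cosφ = +4.3749 m/s.
|V_P| = √(V_Px² + V_Py²) = 5.9045 m/s.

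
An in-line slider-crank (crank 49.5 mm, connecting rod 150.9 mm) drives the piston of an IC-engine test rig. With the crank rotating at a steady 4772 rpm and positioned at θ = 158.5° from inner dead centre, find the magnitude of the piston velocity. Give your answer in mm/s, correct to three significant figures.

6280

ω = 2π·4772/60 = 499.7 rad/s
For an in-line slider-crank, x = r cosθ + √(L² − r² sin²θ), so v = −rω sinθ·[1 + r cosθ/√(L² − r² sin²θ)].
With r = 0.0495 m, L = 0.1509 m, θ = 158.5°: √(L² − r² sin²θ) = 0.14981 m.
v = −0.0495·499.7·0.36650·[1 + 0.0495·-0.93042/0.14981] = -6.2787 m/s.
|v| = 6.2787 m/s = 6278.7 mm/s.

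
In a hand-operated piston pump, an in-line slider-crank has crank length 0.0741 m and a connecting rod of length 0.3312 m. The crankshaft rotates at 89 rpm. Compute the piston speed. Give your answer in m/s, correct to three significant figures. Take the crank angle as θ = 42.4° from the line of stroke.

ω = 2π·89/60 = 9.32 rad/s
For an in-line slider-crank, x = r cosθ + √(L² − r² sin²θ), so v = −rω sinθ·[1 + r cosθ/√(L² − r² sin²θ)].
With r = 0.0741 m, L = 0.3312 m, θ = 42.4°: √(L² − r² sin²θ) = 0.32741 m.
v = −0.0741·9.32·0.67430·[1 + 0.0741·0.73846/0.32741] = -0.54351 m/s.
|v| = 0.54351 m/s.

0.544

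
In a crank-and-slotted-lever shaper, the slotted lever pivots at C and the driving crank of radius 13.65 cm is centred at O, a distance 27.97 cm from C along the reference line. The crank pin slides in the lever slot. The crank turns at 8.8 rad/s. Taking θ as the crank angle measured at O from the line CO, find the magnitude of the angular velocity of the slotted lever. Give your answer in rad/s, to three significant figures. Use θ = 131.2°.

ω = 8.8 rad/s
Crank pin A relative to C: A = (d + r cosθ, r sinθ); lever angle φ = atan2(r sinθ, d + r cosθ).
Differentiating tanφ: φ̇ = rω(d cosθ + r)/(d² + r² + 2dr cosθ).
d² + r² + 2dr cosθ = |CA|² = 0.0465681 m²;  d cosθ + r = -0.047735 m.
|ω_lever| = |0.1365·8.8·-0.047735| / 0.0465681 = 1.2313 rad/s.

1.23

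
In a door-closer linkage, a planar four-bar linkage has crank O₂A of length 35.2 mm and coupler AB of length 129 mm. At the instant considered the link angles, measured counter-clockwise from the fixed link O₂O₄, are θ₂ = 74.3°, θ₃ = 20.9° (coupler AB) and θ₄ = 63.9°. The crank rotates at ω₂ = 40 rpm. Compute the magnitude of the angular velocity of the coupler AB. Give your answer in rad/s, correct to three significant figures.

ω₂ = 4.189 rad/s (from 40 rpm).
Differentiating the loop-closure r₂e^{iθ₂}+r₃e^{iθ₃}=r₁+r₄e^{iθ₄} gives r₂ω₂e^{iθ₂}+r₃ω₃e^{iθ₃}=r₄ω₄e^{iθ₄}.
Eliminating the other unknown: ω₃ = r₂ω₂ sin(θ₄−θ₂) / [r₃ sin(θ₃−θ₄)].
Numerator sine = -0.18052; denominator sine = -0.68200.
Result = 0.0352·4.189·(-0.18052) / (0.129·(-0.68200)) = +0.30254 rad/s; magnitude 0.30254 rad/s.

0.303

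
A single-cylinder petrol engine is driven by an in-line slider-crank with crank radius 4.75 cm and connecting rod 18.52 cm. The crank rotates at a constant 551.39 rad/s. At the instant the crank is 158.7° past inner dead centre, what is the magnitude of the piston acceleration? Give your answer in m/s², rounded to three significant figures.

10700

ω = 551.4 rad/s
x(θ) = r cosθ + √(L² − r² sin²θ); with ω constant, a = ω²·d²x/dθ².
d²x/dθ² = −r cosθ − r²(cos2θ)/√u − r⁴ sin²2θ/(4u^{3/2}),  u = L² − r² sin²θ = 0.0340013 m².
Substituting r = 0.0475 m, L = 0.1852 m, θ = 158.7°: d²x/dθ² = +0.035155 m.
a = ω²·d²x/dθ² = (551.4)²·(+0.035155) = +10688 m/s²;  |a| = 10688 m/s².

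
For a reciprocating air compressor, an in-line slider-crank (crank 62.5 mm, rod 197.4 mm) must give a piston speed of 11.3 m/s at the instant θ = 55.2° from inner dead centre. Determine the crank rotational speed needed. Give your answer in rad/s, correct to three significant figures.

For an in-line slider-crank, |v_piston| = rω|sinθ|·[1 + r cosθ/√(L² − r² sin²θ)].
With r = 0.0625 m, L = 0.1974 m, θ = 55.2°: the bracketed kinematic factor |dx/dθ| = 0.060926 m.
ω = v/|dx/dθ| = 11.3/0.060926 = 185.47 rad/s.

185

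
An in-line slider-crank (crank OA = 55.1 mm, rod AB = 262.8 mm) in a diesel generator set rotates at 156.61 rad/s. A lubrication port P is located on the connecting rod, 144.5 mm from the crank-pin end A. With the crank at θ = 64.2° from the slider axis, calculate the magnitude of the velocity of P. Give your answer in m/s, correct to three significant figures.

8.34

ω = 156.6 rad/s.  Crank-pin speed |V_A| = rω = 8.6292 m/s, perpendicular to OA.
Rod angle: sinφ = −(r/L) sinθ ⇒ φ = -10.881°; ω_rod = −rω cosθ/√(L²−r²sin²θ) = -14.553 rad/s.
V_P = V_A + ω_rod × AP, with AP = 0.1445 m along the rod.
Components: V_Px = −rω sinθ − a·ω_rod·sinφ = -8.166 m/s;  V_Py = rω cosθ + a·ω_rod·cosφ = +1.6906 m/s.
|V_P| = √(V_Px² + V_Py²) = 8.3392 m/s.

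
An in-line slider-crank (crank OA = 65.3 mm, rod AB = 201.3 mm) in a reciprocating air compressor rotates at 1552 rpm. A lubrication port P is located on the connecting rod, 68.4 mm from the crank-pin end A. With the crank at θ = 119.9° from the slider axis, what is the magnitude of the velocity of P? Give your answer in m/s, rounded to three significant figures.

9.35

ω = 162.5 rad/s.  Crank-pin speed |V_A| = rω = 10.613 m/s, perpendicular to OA.
Rod angle: sinφ = −(r/L) sinθ ⇒ φ = -16.333°; ω_rod = −rω cosθ/√(L²−r²sin²θ) = +27.386 rad/s.
V_P = V_A + ω_rod × AP, with AP = 0.0684 m along the rod.
Components: V_Px = −rω sinθ − a·ω_rod·sinφ = -8.6735 m/s;  V_Py = rω cosθ + a·ω_rod·cosφ = -3.4928 m/s.
|V_P| = √(V_Px² + V_Py²) = 9.3503 m/s.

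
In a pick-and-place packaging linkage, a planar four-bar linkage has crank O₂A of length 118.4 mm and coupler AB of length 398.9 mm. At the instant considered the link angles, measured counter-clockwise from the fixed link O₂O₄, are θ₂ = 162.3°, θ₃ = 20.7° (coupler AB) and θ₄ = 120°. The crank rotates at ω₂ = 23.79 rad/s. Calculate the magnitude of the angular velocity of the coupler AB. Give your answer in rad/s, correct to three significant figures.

ω₂ = 23.79 rad/s
Differentiating the loop-closure r₂e^{iθ₂}+r₃e^{iθ₃}=r₁+r₄e^{iθ₄} gives r₂ω₂e^{iθ₂}+r₃ω₃e^{iθ₃}=r₄ω₄e^{iθ₄}.
Eliminating the other unknown: ω₃ = r₂ω₂ sin(θ₄−θ₂) / [r₃ sin(θ₃−θ₄)].
Numerator sine = -0.67301; denominator sine = -0.98686.
Result = 0.1184·23.79·(-0.67301) / (0.3989·(-0.98686)) = +4.8156 rad/s; magnitude 4.8156 rad/s.

4.82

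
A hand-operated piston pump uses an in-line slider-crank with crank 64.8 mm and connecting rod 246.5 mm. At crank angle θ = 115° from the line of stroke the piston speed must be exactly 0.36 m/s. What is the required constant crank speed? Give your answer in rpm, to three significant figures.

For an in-line slider-crank, |v_piston| = rω|sinθ|·[1 + r cosθ/√(L² − r² sin²θ)].
With r = 0.0648 m, L = 0.2465 m, θ = 115°: the bracketed kinematic factor |dx/dθ| = 0.052011 m.
ω = v/|dx/dθ| = 0.36/0.052011 = 6.9217 rad/s.
N = 60ω/(2π) = 66.097 rpm.

66.1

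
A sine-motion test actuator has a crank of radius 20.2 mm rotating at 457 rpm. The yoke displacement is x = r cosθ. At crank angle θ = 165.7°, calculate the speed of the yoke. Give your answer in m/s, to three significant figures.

0.239

ω = 47.86 rad/s (from 457 rpm).
x = r cosθ ⇒ ẋ = −rω sinθ.
|v| = rω|sinθ| = 0.0202·47.86·|sin 165.7°| = 0.23878 m/s.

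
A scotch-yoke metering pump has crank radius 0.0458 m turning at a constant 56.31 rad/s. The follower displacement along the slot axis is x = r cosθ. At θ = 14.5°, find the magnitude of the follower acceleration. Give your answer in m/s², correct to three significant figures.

ω = 56.31 rad/s
x = r cosθ ⇒ ẍ = −rω² cosθ (ω constant).
|a| = rω²|cosθ| = 0.0458·(56.31)²·|cos 14.5°| = 140.6 m/s².

141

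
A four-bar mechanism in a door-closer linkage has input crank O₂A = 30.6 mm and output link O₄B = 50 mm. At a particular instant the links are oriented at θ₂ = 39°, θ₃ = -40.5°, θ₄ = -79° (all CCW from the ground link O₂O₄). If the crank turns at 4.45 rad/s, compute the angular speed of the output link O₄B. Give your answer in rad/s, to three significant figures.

4.30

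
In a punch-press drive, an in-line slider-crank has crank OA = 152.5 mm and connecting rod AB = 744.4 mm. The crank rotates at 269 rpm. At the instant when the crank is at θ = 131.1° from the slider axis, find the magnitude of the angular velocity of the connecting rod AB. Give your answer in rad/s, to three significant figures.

ω = 28.17 rad/s (converted from 269 rpm).
The rod makes angle φ with the slider axis where L sinφ = r sinθ; differentiating, L cosφ·φ̇ = r ω cosθ.
L cosφ = √(L² − r² sin²θ) = 0.73548 m.
|ω_rod| = r ω |cosθ| / √(L² − r² sin²θ) = 0.1525·28.17·0.65738/0.73548 = 3.8397 rad/s.

3.84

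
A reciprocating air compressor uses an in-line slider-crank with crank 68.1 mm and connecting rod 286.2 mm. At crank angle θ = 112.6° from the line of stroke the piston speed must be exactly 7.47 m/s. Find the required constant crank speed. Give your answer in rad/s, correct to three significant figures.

131

For an in-line slider-crank, |v_piston| = rω|sinθ|·[1 + r cosθ/√(L² − r² sin²θ)].
With r = 0.0681 m, L = 0.2862 m, θ = 112.6°: the bracketed kinematic factor |dx/dθ| = 0.056978 m.
ω = v/|dx/dθ| = 7.47/0.056978 = 131.1 rad/s.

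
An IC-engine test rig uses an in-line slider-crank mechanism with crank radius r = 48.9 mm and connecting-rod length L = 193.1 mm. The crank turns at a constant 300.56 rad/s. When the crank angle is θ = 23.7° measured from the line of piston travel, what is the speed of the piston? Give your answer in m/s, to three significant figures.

ω = 300.6 rad/s
For an in-line slider-crank, x = r cosθ + √(L² − r² sin²θ), so v = −rω sinθ·[1 + r cosθ/√(L² − r² sin²θ)].
With r = 0.0489 m, L = 0.1931 m, θ = 23.7°: √(L² − r² sin²θ) = 0.1921 m.
v = −0.0489·300.6·0.40195·[1 + 0.0489·0.91566/0.1921] = -7.2846 m/s.
|v| = 7.2846 m/s.

7.28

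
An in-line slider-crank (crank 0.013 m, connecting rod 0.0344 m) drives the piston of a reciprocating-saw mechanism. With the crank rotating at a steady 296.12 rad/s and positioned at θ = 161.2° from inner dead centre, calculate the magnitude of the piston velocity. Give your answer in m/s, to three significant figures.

0.793

ω = 296.1 rad/s
For an in-line slider-crank, x = r cosθ + √(L² − r² sin²θ), so v = −rω sinθ·[1 + r cosθ/√(L² − r² sin²θ)].
With r = 0.013 m, L = 0.0344 m, θ = 161.2°: √(L² − r² sin²θ) = 0.034144 m.
v = −0.013·296.1·0.32227·[1 + 0.013·-0.94665/0.034144] = -0.79344 m/s.
|v| = 0.79344 m/s.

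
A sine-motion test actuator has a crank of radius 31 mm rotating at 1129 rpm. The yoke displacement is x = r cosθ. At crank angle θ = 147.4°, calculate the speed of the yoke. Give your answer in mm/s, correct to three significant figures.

ω = 118.2 rad/s (from 1129 rpm).
x = r cosθ ⇒ ẋ = −rω sinθ.
|v| = rω|sinθ| = 0.031·118.2·|sin 147.4°| = 1.9746 m/s = 1974.6 mm/s.

1970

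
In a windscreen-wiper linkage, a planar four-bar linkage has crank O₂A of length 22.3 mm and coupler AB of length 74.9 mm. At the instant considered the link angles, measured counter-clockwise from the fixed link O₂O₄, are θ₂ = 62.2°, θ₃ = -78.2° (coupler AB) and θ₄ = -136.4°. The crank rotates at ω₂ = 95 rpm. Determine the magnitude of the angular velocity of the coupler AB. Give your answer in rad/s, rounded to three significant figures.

1.11

ω₂ = 9.948 rad/s (from 95 rpm).
Differentiating the loop-closure r₂e^{iθ₂}+r₃e^{iθ₃}=r₁+r₄e^{iθ₄} gives r₂ω₂e^{iθ₂}+r₃ω₃e^{iθ₃}=r₄ω₄e^{iθ₄}.
Eliminating the other unknown: ω₃ = r₂ω₂ sin(θ₄−θ₂) / [r₃ sin(θ₃−θ₄)].
Numerator sine = +0.31896; denominator sine = +0.84989.
Result = 0.0223·9.948·(+0.31896) / (0.0749·(+0.84989)) = +1.1116 rad/s; magnitude 1.1116 rad/s.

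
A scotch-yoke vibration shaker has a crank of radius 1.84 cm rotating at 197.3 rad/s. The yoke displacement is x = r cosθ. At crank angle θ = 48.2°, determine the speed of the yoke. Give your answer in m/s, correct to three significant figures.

ω = 197.3 rad/s
x = r cosθ ⇒ ẋ = −rω sinθ.
|v| = rω|sinθ| = 0.0184·197.3·|sin 48.2°| = 2.7063 m/s.

2.71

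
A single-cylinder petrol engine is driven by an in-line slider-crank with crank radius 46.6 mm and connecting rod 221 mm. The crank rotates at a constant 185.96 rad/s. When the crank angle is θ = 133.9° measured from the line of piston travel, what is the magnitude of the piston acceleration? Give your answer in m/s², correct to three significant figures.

1130

ω = 186 rad/s
x(θ) = r cosθ + √(L² − r² sin²θ); with ω constant, a = ω²·d²x/dθ².
d²x/dθ² = −r cosθ − r²(cos2θ)/√u − r⁴ sin²2θ/(4u^{3/2}),  u = L² − r² sin²θ = 0.0477135 m².
Substituting r = 0.0466 m, L = 0.221 m, θ = 133.9°: d²x/dθ² = +0.032581 m.
a = ω²·d²x/dθ² = (186)²·(+0.032581) = +1126.7 m/s²;  |a| = 1126.7 m/s².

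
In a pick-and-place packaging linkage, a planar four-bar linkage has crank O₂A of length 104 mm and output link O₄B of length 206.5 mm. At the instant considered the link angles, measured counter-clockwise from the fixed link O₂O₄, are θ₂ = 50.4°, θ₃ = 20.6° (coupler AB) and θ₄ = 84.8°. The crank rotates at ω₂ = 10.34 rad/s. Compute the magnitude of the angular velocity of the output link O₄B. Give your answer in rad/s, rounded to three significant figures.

ω₂ = 10.34 rad/s
Differentiating the loop-closure r₂e^{iθ₂}+r₃e^{iθ₃}=r₁+r₄e^{iθ₄} gives r₂ω₂e^{iθ₂}+r₃ω₃e^{iθ₃}=r₄ω₄e^{iθ₄}.
Eliminating the other unknown: ω₄ = r₂ω₂ sin(θ₂−θ₃) / [r₄ sin(θ₄−θ₃)].
Numerator sine = +0.49697; denominator sine = +0.90032.
Result = 0.104·10.34·(+0.49697) / (0.2065·(+0.90032)) = +2.8746 rad/s; magnitude 2.8746 rad/s.

2.87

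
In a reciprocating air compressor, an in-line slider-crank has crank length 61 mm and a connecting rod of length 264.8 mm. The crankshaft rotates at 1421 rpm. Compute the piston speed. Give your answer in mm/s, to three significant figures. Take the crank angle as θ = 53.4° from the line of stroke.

8310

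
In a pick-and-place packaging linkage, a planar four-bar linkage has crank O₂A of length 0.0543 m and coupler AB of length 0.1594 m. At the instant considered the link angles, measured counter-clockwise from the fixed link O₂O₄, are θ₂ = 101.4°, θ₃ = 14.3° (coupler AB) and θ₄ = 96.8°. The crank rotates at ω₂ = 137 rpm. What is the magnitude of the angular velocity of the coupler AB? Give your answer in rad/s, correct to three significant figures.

0.395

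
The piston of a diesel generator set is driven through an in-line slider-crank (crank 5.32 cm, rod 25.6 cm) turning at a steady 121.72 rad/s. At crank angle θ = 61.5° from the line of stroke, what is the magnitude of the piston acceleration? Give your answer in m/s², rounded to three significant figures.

287

ω = 121.7 rad/s
x(θ) = r cosθ + √(L² − r² sin²θ); with ω constant, a = ω²·d²x/dθ².
d²x/dθ² = −r cosθ − r²(cos2θ)/√u − r⁴ sin²2θ/(4u^{3/2}),  u = L² − r² sin²θ = 0.0633502 m².
Substituting r = 0.0532 m, L = 0.256 m, θ = 61.5°: d²x/dθ² = -0.019349 m.
a = ω²·d²x/dθ² = (121.7)²·(-0.019349) = -286.67 m/s²;  |a| = 286.67 m/s².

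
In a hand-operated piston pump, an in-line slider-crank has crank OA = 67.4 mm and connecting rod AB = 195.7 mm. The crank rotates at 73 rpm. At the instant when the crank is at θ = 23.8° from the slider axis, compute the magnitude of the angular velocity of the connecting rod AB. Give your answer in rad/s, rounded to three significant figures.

2.43

ω = 7.645 rad/s (converted from 73 rpm).
The rod makes angle φ with the slider axis where L sinφ = r sinθ; differentiating, L cosφ·φ̇ = r ω cosθ.
L cosφ = √(L² − r² sin²θ) = 0.1938 m.
|ω_rod| = r ω |cosθ| / √(L² − r² sin²θ) = 0.0674·7.645·0.91496/0.1938 = 2.4325 rad/s.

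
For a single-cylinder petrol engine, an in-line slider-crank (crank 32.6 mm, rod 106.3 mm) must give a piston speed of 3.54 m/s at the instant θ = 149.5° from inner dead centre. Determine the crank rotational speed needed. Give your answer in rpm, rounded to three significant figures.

2790

For an in-line slider-crank, |v_piston| = rω|sinθ|·[1 + r cosθ/√(L² − r² sin²θ)].
With r = 0.0326 m, L = 0.1063 m, θ = 149.5°: the bracketed kinematic factor |dx/dθ| = 0.01212 m.
ω = v/|dx/dθ| = 3.54/0.01212 = 292.09 rad/s.
N = 60ω/(2π) = 2789.2 rpm.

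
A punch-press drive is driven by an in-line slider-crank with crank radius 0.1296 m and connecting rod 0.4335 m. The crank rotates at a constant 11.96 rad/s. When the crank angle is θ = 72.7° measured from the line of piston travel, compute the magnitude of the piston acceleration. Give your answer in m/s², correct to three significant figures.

ω = 11.96 rad/s
x(θ) = r cosθ + √(L² − r² sin²θ); with ω constant, a = ω²·d²x/dθ².
d²x/dθ² = −r cosθ − r²(cos2θ)/√u − r⁴ sin²2θ/(4u^{3/2}),  u = L² − r² sin²θ = 0.172611 m².
Substituting r = 0.1296 m, L = 0.4335 m, θ = 72.7°: d²x/dθ² = -0.0055797 m.
a = ω²·d²x/dθ² = (11.96)²·(-0.0055797) = -0.79813 m/s²;  |a| = 0.79813 m/s².

0.798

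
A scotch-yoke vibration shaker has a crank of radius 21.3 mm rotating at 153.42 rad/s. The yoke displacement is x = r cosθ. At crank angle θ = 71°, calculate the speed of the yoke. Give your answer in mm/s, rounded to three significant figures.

ω = 153.4 rad/s
x = r cosθ ⇒ ẋ = −rω sinθ.
|v| = rω|sinθ| = 0.0213·153.4·|sin 71°| = 3.0898 m/s = 3089.8 mm/s.

3090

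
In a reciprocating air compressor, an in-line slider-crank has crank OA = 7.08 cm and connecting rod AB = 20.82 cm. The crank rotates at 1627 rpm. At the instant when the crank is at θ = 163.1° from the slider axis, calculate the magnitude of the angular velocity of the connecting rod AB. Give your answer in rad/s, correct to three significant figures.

55.7

ω = 170.4 rad/s (converted from 1627 rpm).
The rod makes angle φ with the slider axis where L sinφ = r sinθ; differentiating, L cosφ·φ̇ = r ω cosθ.
L cosφ = √(L² − r² sin²θ) = 0.20718 m.
|ω_rod| = r ω |cosθ| / √(L² − r² sin²θ) = 0.0708·170.4·0.95681/0.20718 = 55.709 rad/s.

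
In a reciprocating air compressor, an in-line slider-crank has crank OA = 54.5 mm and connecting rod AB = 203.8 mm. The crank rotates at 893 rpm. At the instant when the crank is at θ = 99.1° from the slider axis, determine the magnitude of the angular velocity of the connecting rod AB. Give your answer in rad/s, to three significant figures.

4.10

ω = 93.51 rad/s (converted from 893 rpm).
The rod makes angle φ with the slider axis where L sinφ = r sinθ; differentiating, L cosφ·φ̇ = r ω cosθ.
L cosφ = √(L² − r² sin²θ) = 0.19657 m.
|ω_rod| = r ω |cosθ| / √(L² − r² sin²θ) = 0.0545·93.51·0.15816/0.19657 = 4.1007 rad/s.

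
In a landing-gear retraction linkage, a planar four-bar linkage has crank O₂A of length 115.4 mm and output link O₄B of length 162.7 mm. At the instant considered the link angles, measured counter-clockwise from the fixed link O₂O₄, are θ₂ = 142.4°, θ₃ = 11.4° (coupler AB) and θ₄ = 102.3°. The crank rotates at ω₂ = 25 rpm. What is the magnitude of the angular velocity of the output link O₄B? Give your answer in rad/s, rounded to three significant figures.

1.40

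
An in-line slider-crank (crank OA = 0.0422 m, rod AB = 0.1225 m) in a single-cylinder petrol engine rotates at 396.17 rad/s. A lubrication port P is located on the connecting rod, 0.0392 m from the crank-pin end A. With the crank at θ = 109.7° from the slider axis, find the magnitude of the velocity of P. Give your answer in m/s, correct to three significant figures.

15.6

ω = 396.2 rad/s.  Crank-pin speed |V_A| = rω = 16.718 m/s, perpendicular to OA.
Rod angle: sinφ = −(r/L) sinθ ⇒ φ = -18.925°; ω_rod = −rω cosθ/√(L²−r²sin²θ) = +48.635 rad/s.
V_P = V_A + ω_rod × AP, with AP = 0.0392 m along the rod.
Components: V_Px = −rω sinθ − a·ω_rod·sinφ = -15.122 m/s;  V_Py = rω cosθ + a·ω_rod·cosφ = -3.8323 m/s.
|V_P| = √(V_Px² + V_Py²) = 15.6 m/s.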